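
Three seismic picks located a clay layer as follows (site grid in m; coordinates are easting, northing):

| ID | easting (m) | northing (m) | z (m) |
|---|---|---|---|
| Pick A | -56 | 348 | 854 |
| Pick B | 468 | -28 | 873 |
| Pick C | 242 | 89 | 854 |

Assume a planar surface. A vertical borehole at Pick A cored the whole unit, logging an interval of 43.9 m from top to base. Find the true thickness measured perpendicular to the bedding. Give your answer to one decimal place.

41.8 m

Let the plane be z = a·easting + b·northing + c.
Pick B−Pick A: 524a − 376b = 19;  Pick C−Pick A: 298a − 259b = 0.
Solving gives a = 0.20792, b = 0.23923.
|∇z| = √(a²+b²) = 0.31695, so dip δ = arctan(0.31695) = 17.59°.
True thickness = vertical thickness × cos δ = 43.9 × cos 17.59° = 41.8 m.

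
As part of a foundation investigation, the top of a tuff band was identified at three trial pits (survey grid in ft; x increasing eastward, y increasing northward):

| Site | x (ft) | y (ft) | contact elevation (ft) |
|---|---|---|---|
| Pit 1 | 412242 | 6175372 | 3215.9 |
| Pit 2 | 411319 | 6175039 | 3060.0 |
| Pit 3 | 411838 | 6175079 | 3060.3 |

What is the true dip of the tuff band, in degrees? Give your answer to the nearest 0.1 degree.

30.8°

Two edge vectors: Pit 1→Pit 2 = (-923, -333, -155.9), Pit 1→Pit 3 = (-404, -293, -155.6).
Normal n = (Pit 1→Pit 2) × (Pit 1→Pit 3) = (6136.1, -80635.2, 135907).
So ∂z/∂x = −n_x/n_z = −0.04515 and ∂z/∂y = −n_y/n_z = 0.59331.
Gradient magnitude |∇z| = √(a² + b²) = √(0.00204 + 0.35202) = 0.59503.
True dip = arctan(0.59503) = 30.8°, dipping toward S (azimuth ≈ 176°).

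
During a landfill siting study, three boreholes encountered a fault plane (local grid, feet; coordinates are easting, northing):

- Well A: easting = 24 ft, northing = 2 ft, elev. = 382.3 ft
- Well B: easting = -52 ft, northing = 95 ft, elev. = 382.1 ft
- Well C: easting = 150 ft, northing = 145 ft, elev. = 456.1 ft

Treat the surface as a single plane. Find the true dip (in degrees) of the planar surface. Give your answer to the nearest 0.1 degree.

Two edge vectors: Well A→Well B = (-76, 93, -0.2), Well A→Well C = (126, 143, 73.8).
Normal n = (Well A→Well B) × (Well A→Well C) = (6892, 5583.6, -22586).
So ∂z/∂easting = −n_x/n_z = 0.30514 and ∂z/∂northing = −n_y/n_z = 0.24722.
Gradient magnitude |∇z| = √(a² + b²) = √(0.09311 + 0.06112) = 0.39272.
True dip = arctan(0.39272) = 21.4°, dipping toward SW (azimuth ≈ 231°).

21.4°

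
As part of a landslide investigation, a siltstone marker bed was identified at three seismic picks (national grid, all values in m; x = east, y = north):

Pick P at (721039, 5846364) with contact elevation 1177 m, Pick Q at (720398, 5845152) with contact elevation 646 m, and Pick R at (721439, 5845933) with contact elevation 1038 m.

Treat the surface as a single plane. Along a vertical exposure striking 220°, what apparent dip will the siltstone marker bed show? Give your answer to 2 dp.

Let the plane be z = a·x + b·y + c.
Pick Q−Pick P: −641a − 1212b = −531;  Pick R−Pick P: 400a − 431b = −139.
Solving gives a = 0.07935, b = 0.39615.
Unit vector along 220° is (sin 220°, cos 220°) = (-0.6428, -0.7660).
Slope in that direction = a·(-0.6428) + b·(-0.7660) = −0.35448.
Apparent dip = arctan|0.35448| = 19.52° (true dip is 22.0°, so apparent ≤ true as expected).

19.52°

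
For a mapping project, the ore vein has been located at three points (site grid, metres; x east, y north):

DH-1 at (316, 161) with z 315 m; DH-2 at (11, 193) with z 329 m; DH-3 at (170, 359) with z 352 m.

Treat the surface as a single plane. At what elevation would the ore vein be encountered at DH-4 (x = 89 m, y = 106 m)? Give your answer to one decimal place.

312.3 m

Let the plane be z = a·x + b·y + c.
DH-2−DH-1: −305a + 32b = 14;  DH-3−DH-1: −146a + 198b = 37.
Solving gives a = −0.02850, b = 0.16585.
Then c = 315 − a·316 − b·161 = 297.30.
At (89, 106): z = −2.5 + 17.6 + 297.30 = 312.3 m.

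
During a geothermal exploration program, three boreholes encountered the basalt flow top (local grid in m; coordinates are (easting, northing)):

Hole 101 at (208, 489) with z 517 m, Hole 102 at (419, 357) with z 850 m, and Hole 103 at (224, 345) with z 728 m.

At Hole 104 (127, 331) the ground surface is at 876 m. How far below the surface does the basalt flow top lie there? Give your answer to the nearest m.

Two edge vectors: Hole 101→Hole 102 = (211, -132, 333), Hole 101→Hole 103 = (16, -144, 211).
Normal n = (Hole 101→Hole 102) × (Hole 101→Hole 103) = (20100, -39193, -28272).
So ∂z/∂E = −n_x/n_z = 0.71095 and ∂z/∂N = −n_y/n_z = −1.38628.
Intercept c from Hole 101: 517 − 147.88 + 677.89 = 1047.01.
At (127, 331): z_contact = 90.3 − 458.9 + 1047.01 = 678.4 m.
Depth below ground = 876 − 678.4 = 198 m.

198 m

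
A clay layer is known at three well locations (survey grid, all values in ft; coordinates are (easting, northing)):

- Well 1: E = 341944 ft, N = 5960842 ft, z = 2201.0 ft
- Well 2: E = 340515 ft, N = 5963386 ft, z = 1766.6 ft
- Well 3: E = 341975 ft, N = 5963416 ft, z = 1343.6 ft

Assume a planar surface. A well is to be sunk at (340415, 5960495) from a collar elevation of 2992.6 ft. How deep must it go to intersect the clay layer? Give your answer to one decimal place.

Let the plane be z = a·E + b·N + c.
Well 2−Well 1: −1429a + 2544b = −434.4;  Well 3−Well 1: 31a + 2574b = −857.4.
Solving gives a = −0.282951524, b = −0.329692503.
Then c = 2201 − a·341944 − b·5960842 = 2064199.49.
At (340415, 5960495): z_contact = −96320.94 − 1965130.52 + 2064199.49 = 2748.04 ft.
Depth below ground = 2992.6 − 2748.04 = 244.6 ft.

244.6 ft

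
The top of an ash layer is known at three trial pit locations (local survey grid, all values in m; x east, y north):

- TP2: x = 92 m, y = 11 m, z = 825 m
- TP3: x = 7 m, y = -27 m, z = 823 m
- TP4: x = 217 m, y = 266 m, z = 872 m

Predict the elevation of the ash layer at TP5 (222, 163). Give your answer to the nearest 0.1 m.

Two edge vectors: TP2→TP3 = (-85, -38, -2), TP2→TP4 = (125, 255, 47).
Normal n = (TP2→TP3) × (TP2→TP4) = (-1276, 3745, -16925).
So ∂z/∂x = −n_x/n_z = −0.07539 and ∂z/∂y = −n_y/n_z = 0.22127.
Intercept c from TP2: 825 + 6.94 − 2.43 = 829.50.
At (222, 163): z = −16.7 + 36.1 + 829.50 = 848.8 m.

848.8 m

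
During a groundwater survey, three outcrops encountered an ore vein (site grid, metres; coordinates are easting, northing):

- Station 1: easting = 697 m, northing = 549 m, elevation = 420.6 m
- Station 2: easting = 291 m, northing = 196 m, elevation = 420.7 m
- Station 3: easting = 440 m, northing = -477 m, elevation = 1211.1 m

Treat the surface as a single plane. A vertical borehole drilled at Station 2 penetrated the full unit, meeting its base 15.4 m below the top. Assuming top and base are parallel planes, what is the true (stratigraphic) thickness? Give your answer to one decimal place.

9.4 m

Let the plane be z = a·easting + b·northing + c.
Station 2−Station 1: −406a − 353b = 0.1;  Station 3−Station 1: −257a − 1026b = 790.5.
Solving gives a = 0.85609, b = −0.98491.
|∇z| = √(a²+b²) = 1.30496, so dip δ = arctan(1.30496) = 52.54°.
True thickness = vertical thickness × cos δ = 15.4 × cos 52.54° = 9.4 m.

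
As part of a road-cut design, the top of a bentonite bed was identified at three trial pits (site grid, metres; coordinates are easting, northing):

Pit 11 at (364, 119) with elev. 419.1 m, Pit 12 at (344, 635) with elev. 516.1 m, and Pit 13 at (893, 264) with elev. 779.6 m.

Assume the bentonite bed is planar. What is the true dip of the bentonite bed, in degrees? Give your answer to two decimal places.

Let the plane be z = a·easting + b·northing + c.
Pit 12−Pit 11: −20a + 516b = 97;  Pit 13−Pit 11: 529a + 145b = 360.5.
Solving gives a = 0.62333, b = 0.21214.
Gradient magnitude |∇z| = √(a² + b²) = √(0.38853 + 0.04501) = 0.65844.
True dip = arctan(0.65844) = 33.36°, dipping toward WSW (azimuth ≈ 251°).

33.36°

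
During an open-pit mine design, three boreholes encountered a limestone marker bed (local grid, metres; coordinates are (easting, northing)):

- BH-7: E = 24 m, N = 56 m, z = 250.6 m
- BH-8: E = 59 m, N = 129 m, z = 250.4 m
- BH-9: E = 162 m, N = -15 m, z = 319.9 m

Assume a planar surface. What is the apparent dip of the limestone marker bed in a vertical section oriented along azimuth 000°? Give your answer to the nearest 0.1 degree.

Two edge vectors: BH-7→BH-8 = (35, 73, -0.2), BH-7→BH-9 = (138, -71, 69.3).
Normal n = (BH-7→BH-8) × (BH-7→BH-9) = (5044.7, -2453.1, -12559).
So ∂z/∂E = −n_x/n_z = 0.40168 and ∂z/∂N = −n_y/n_z = −0.19533.
Unit vector along 000° is (sin 0°, cos 0°) = (0.0000, 1.0000).
Slope in that direction = a·(0.0000) + b·(1.0000) = −0.19533.
Apparent dip = arctan|0.19533| = 11.1° (true dip is 24.1°, so apparent ≤ true as expected).

11.1°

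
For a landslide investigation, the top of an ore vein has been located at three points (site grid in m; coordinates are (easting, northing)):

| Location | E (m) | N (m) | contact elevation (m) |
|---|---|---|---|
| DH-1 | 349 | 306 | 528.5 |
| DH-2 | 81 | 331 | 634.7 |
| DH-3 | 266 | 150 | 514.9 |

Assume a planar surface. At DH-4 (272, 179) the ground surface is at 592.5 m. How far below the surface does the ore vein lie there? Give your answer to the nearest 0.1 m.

71.6 m

Two edge vectors: DH-1→DH-2 = (-268, 25, 106.2), DH-1→DH-3 = (-83, -156, -13.6).
Normal n = (DH-1→DH-2) × (DH-1→DH-3) = (16227.2, -12459.4, 43883).
So ∂z/∂E = −n_x/n_z = −0.36978 and ∂z/∂N = −n_y/n_z = 0.28392.
Intercept c from DH-1: 528.5 + 129.05 − 86.88 = 570.67.
At (272, 179): z_contact = −100.58 + 50.82 + 570.67 = 520.92 m.
Depth below ground = 592.5 − 520.92 = 71.6 m.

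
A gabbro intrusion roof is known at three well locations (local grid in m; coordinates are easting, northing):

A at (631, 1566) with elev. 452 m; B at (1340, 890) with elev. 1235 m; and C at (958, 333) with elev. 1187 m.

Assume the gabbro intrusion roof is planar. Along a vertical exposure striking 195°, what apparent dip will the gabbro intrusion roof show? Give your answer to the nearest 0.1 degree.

Two edge vectors: A→B = (709, -676, 783), A→C = (327, -1233, 735).
Normal n = (A→B) × (A→C) = (468579, -265074, -653145).
So ∂z/∂easting = −n_x/n_z = 0.71742 and ∂z/∂northing = −n_y/n_z = −0.40584.
Unit vector along 195° is (sin 195°, cos 195°) = (-0.2588, -0.9659).
Slope in that direction = a·(-0.2588) + b·(-0.9659) = 0.20633.
Apparent dip = arctan|0.20633| = 11.7° (true dip is 39.5°, so apparent ≤ true as expected).

11.7°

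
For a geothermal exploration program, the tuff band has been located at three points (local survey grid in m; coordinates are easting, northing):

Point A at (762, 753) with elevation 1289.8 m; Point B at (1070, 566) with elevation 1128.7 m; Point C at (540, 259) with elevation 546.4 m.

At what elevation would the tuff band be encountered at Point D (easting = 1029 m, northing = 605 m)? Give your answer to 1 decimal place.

Two edge vectors: Point A→Point B = (308, -187, -161.1), Point A→Point C = (-222, -494, -743.4).
Normal n = (Point A→Point B) × (Point A→Point C) = (59432.4, 264731.4, -193666).
So ∂z/∂easting = −n_x/n_z = 0.306881 and ∂z/∂northing = −n_y/n_z = 1.366948.
Intercept c from Point A: 1289.8 − 233.84 − 1029.31 = 26.64.
At (1029, 605): z = 315.8 + 827.0 + 26.64 = 1169.4 m.

1169.4 m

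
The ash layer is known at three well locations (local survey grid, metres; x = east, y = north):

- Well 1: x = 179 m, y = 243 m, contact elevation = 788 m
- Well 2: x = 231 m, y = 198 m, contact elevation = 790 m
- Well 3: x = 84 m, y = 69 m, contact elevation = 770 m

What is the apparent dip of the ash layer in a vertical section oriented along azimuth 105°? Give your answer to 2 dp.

3.97°

Let the plane be z = a·x + b·y + c.
Well 2−Well 1: 52a − 45b = 2;  Well 3−Well 1: −95a − 174b = −18.
Solving gives a = 0.08692, b = 0.05599.
Unit vector along 105° is (sin 105°, cos 105°) = (0.9659, -0.2588).
Slope in that direction = a·(0.9659) + b·(-0.2588) = 0.06946.
Apparent dip = arctan|0.06946| = 3.97° (true dip is 5.9°, so apparent ≤ true as expected).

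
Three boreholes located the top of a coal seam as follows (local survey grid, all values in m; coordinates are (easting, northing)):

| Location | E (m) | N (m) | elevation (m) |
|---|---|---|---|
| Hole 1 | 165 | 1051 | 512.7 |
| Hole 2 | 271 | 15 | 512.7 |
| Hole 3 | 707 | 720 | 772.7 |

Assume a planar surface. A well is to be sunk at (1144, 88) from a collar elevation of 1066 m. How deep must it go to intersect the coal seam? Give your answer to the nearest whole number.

Two edge vectors: Hole 1→Hole 2 = (106, -1036, 0), Hole 1→Hole 3 = (542, -331, 260).
Normal n = (Hole 1→Hole 2) × (Hole 1→Hole 3) = (-269360, -27560, 526426).
So ∂z/∂E = −n_x/n_z = 0.51168 and ∂z/∂N = −n_y/n_z = 0.05235.
Intercept c from Hole 1: 512.7 − 84.43 − 55.02 = 373.25.
At (1144, 88): z_contact = 585.4 + 4.6 + 373.25 = 963.2 m.
Depth below ground = 1066 − 963.2 = 103 m.

103 m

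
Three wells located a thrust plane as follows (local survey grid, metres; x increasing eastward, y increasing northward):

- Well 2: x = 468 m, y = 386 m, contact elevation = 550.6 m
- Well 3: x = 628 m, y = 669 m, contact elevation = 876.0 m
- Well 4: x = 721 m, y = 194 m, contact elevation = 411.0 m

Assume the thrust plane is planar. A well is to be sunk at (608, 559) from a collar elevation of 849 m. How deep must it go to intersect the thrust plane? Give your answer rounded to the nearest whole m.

90 m

Let the plane be z = a·x + b·y + c.
Well 3−Well 2: 160a + 283b = 325.4;  Well 4−Well 2: 253a − 192b = −139.6.
Solving gives a = 0.22449, b = 1.02290.
Then c = 550.6 − a·468 − b·386 = 50.70.
At (608, 559): z_contact = 136.5 + 571.8 + 50.70 = 759.0 m.
Depth below ground = 849 − 759.0 = 90 m.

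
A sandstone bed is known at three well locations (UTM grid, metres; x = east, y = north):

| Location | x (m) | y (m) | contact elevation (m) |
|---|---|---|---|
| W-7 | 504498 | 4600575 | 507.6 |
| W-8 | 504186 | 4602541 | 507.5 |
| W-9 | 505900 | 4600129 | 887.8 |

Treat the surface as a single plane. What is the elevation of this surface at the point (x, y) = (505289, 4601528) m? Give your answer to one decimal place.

Two edge vectors: W-7→W-8 = (-312, 1966, -0.1), W-7→W-9 = (1402, -446, 380.2).
Normal n = (W-7→W-8) × (W-7→W-9) = (747428.6, 118482.2, -2617180).
So ∂z/∂x = −n_x/n_z = 0.285585477 and ∂z/∂y = −n_y/n_z = 0.045270940.
Intercept c from W-7: 507.6 − 144077.30 − 208272.36 = −351842.06.
At (505289, 4601528): z = 144303.2 + 208315.5 − 351842.06 = 776.6 m.

776.6 m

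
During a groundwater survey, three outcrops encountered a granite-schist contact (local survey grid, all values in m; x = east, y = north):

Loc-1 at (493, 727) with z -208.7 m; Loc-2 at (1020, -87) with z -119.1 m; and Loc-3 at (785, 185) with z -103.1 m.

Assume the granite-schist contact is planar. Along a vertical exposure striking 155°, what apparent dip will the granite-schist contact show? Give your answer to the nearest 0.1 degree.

Two edge vectors: Loc-1→Loc-2 = (527, -814, 89.6), Loc-1→Loc-3 = (292, -542, 105.6).
Normal n = (Loc-1→Loc-2) × (Loc-1→Loc-3) = (-37395.2, -29488, -47946).
So ∂z/∂x = −n_x/n_z = −0.77994 and ∂z/∂y = −n_y/n_z = −0.61503.
Unit vector along 155° is (sin 155°, cos 155°) = (0.4226, -0.9063).
Slope in that direction = a·(0.4226) + b·(-0.9063) = 0.22778.
Apparent dip = arctan|0.22778| = 12.8° (true dip is 44.8°, so apparent ≤ true as expected).

12.8°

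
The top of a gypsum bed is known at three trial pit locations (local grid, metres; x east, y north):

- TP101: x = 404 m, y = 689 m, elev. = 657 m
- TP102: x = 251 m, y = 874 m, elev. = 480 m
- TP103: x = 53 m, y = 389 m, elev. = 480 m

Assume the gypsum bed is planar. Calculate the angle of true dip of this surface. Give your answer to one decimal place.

39.9°

Let the plane be z = a·x + b·y + c.
TP102−TP101: −153a + 185b = −177;  TP103−TP101: −351a − 300b = −177.
Solving gives a = 0.77453, b = −0.31620.
Gradient magnitude |∇z| = √(a² + b²) = √(0.59990 + 0.09998) = 0.83659.
True dip = arctan(0.83659) = 39.9°, dipping toward WNW (azimuth ≈ 292°).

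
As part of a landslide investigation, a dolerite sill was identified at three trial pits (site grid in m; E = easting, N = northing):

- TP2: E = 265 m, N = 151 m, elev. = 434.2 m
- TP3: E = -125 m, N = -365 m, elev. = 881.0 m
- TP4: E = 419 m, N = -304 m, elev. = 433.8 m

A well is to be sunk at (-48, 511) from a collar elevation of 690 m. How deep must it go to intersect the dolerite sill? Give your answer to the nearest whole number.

Two edge vectors: TP2→TP3 = (-390, -516, 446.8), TP2→TP4 = (154, -455, -0.4).
Normal n = (TP2→TP3) × (TP2→TP4) = (203500.4, 68651.2, 256914).
So ∂z/∂E = −n_x/n_z = −0.79210 and ∂z/∂N = −n_y/n_z = −0.26721.
Intercept c from TP2: 434.2 + 209.91 + 40.35 = 684.45.
At (-48, 511): z_contact = 38.0 − 136.5 + 684.45 = 585.9 m.
Depth below ground = 690 − 585.9 = 104 m.

104 m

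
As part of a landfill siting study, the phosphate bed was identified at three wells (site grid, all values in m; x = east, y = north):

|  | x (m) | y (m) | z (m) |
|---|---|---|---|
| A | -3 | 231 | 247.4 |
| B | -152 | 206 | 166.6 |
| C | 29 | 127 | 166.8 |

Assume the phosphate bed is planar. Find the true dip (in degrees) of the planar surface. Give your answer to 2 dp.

Let the plane be z = a·x + b·y + c.
B−A: −149a − 25b = −80.8;  C−A: 32a − 104b = −80.6.
Solving gives a = 0.39201, b = 0.89562.
Gradient magnitude |∇z| = √(a² + b²) = √(0.15367 + 0.80213) = 0.97765.
True dip = arctan(0.97765) = 44.35°, dipping toward SSW (azimuth ≈ 204°).

44.35°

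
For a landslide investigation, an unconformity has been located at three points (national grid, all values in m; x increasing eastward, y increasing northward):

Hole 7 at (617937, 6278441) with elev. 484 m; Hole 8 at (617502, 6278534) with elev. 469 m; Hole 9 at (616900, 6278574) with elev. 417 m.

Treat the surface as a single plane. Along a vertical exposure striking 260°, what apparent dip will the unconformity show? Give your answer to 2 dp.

9.61°

Two edge vectors: Hole 7→Hole 8 = (-435, 93, -15), Hole 7→Hole 9 = (-1037, 133, -67).
Normal n = (Hole 7→Hole 8) × (Hole 7→Hole 9) = (-4236, -13590, 38586).
So ∂z/∂x = −n_x/n_z = 0.10978 and ∂z/∂y = −n_y/n_z = 0.35220.
Unit vector along 260° is (sin 260°, cos 260°) = (-0.9848, -0.1736).
Slope in that direction = a·(-0.9848) + b·(-0.1736) = −0.16927.
Apparent dip = arctan|0.16927| = 9.61° (true dip is 20.2°, so apparent ≤ true as expected).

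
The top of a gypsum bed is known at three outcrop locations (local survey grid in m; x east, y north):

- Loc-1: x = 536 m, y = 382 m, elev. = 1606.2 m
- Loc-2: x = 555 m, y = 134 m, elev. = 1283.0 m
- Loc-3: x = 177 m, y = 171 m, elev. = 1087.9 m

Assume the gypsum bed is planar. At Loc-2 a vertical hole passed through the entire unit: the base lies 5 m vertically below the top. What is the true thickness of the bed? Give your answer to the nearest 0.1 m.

Let the plane be z = a·x + b·y + c.
Loc-2−Loc-1: 19a − 248b = −323.2;  Loc-3−Loc-1: −359a − 211b = −518.3.
Solving gives a = 0.64857, b = 1.35291.
|∇z| = √(a²+b²) = 1.50034, so dip δ = arctan(1.50034) = 56.32°.
True thickness = vertical thickness × cos δ = 5 × cos 56.32° = 2.8 m.

2.8 m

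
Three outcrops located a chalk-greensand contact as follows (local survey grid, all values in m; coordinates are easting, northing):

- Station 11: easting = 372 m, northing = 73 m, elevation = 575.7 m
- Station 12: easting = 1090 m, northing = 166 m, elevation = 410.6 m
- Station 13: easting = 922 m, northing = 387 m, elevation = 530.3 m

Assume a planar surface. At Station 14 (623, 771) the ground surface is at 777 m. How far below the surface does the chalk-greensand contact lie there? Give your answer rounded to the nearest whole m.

37 m

Two edge vectors: Station 11→Station 12 = (718, 93, -165.1), Station 11→Station 13 = (550, 314, -45.4).
Normal n = (Station 11→Station 12) × (Station 11→Station 13) = (47619.2, -58207.8, 174302).
So ∂z/∂easting = −n_x/n_z = −0.27320 and ∂z/∂northing = −n_y/n_z = 0.33395.
Intercept c from Station 11: 575.7 + 101.63 − 24.38 = 652.95.
At (623, 771): z_contact = −170.2 + 257.5 + 652.95 = 740.2 m.
Depth below ground = 777 − 740.2 = 37 m.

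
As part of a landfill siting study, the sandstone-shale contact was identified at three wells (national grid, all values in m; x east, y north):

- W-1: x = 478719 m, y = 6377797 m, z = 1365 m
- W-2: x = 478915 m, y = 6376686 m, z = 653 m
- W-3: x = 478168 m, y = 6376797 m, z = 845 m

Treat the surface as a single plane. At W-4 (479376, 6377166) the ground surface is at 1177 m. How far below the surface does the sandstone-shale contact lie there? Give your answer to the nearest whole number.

307 m

Two edge vectors: W-1→W-2 = (196, -1111, -712), W-1→W-3 = (-551, -1000, -520).
Normal n = (W-1→W-2) × (W-1→W-3) = (-134280, 494232, -808161).
So ∂z/∂x = −n_x/n_z = −0.16615501 and ∂z/∂y = −n_y/n_z = 0.61155141.
Intercept c from W-1: 1365 + 79541.56 − 3900350.76 = −3819444.19.
At (479376, 6377166): z_contact = −79650.7 + 3899964.9 − 3819444.19 = 869.9 m.
Depth below ground = 1177 − 869.9 = 307 m.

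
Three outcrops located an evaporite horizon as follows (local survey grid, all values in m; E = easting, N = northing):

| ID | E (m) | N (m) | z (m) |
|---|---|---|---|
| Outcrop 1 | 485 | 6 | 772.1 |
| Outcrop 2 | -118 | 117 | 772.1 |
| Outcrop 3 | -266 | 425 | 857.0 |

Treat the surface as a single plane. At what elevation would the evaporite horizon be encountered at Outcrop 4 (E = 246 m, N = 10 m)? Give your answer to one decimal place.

760.0 m

Two edge vectors: Outcrop 1→Outcrop 2 = (-603, 111, 0), Outcrop 1→Outcrop 3 = (-751, 419, 84.9).
Normal n = (Outcrop 1→Outcrop 2) × (Outcrop 1→Outcrop 3) = (9423.9, 51194.7, -169296).
So ∂z/∂E = −n_x/n_z = 0.05567 and ∂z/∂N = −n_y/n_z = 0.30240.
Intercept c from Outcrop 1: 772.1 − 27.00 − 1.81 = 743.29.
At (246, 10): z = 13.7 + 3.0 + 743.29 = 760.0 m.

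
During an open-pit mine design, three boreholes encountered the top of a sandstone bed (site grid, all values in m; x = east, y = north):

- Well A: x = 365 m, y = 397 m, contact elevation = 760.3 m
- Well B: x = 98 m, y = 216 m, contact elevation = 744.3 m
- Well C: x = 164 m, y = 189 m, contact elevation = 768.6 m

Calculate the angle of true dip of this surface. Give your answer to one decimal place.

20.8°

Two edge vectors: Well A→Well B = (-267, -181, -16), Well A→Well C = (-201, -208, 8.3).
Normal n = (Well A→Well B) × (Well A→Well C) = (-4830.3, 5432.1, 19155).
So ∂z/∂x = −n_x/n_z = 0.25217 and ∂z/∂y = −n_y/n_z = −0.28359.
Gradient magnitude |∇z| = √(a² + b²) = √(0.06359 + 0.08042) = 0.37949.
True dip = arctan(0.37949) = 20.8°, dipping toward NW (azimuth ≈ 318°).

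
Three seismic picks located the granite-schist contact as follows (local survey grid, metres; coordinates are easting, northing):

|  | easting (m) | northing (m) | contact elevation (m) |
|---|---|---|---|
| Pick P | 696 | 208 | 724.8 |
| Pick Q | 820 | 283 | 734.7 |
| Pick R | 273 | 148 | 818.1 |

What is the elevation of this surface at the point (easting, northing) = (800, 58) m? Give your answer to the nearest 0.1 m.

Two edge vectors: Pick P→Pick Q = (124, 75, 9.9), Pick P→Pick R = (-423, -60, 93.3).
Normal n = (Pick P→Pick Q) × (Pick P→Pick R) = (7591.5, -15756.9, 24285).
So ∂z/∂easting = −n_x/n_z = −0.31260 and ∂z/∂northing = −n_y/n_z = 0.64883.
Intercept c from Pick P: 724.8 + 217.57 − 134.96 = 807.41.
At (800, 58): z = −250.1 + 37.6 + 807.41 = 595.0 m.

595.0 m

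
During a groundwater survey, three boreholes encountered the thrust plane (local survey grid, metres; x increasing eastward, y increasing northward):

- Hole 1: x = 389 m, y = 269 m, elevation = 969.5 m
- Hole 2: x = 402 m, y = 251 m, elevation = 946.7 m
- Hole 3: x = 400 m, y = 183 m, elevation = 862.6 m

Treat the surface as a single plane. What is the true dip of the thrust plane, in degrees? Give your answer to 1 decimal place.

51.1°

Two edge vectors: Hole 1→Hole 2 = (13, -18, -22.8), Hole 1→Hole 3 = (11, -86, -106.9).
Normal n = (Hole 1→Hole 2) × (Hole 1→Hole 3) = (-36.6, 1138.9, -920).
So ∂z/∂x = −n_x/n_z = −0.03978 and ∂z/∂y = −n_y/n_z = 1.23793.
Gradient magnitude |∇z| = √(a² + b²) = √(0.00158 + 1.53248) = 1.23857.
True dip = arctan(1.23857) = 51.1°, dipping toward S (azimuth ≈ 178°).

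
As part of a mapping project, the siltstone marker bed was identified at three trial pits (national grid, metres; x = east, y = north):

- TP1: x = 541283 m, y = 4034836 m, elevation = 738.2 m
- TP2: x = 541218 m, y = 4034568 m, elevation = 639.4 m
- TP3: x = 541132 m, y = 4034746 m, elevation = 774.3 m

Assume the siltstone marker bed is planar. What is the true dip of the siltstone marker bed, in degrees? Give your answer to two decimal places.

Two edge vectors: TP1→TP2 = (-65, -268, -98.8), TP1→TP3 = (-151, -90, 36.1).
Normal n = (TP1→TP2) × (TP1→TP3) = (-18566.8, 17265.3, -34618).
So ∂z/∂x = −n_x/n_z = −0.53633 and ∂z/∂y = −n_y/n_z = 0.49874.
Gradient magnitude |∇z| = √(a² + b²) = √(0.28765 + 0.24874) = 0.73239.
True dip = arctan(0.73239) = 36.22°, dipping toward SE (azimuth ≈ 133°).

36.22°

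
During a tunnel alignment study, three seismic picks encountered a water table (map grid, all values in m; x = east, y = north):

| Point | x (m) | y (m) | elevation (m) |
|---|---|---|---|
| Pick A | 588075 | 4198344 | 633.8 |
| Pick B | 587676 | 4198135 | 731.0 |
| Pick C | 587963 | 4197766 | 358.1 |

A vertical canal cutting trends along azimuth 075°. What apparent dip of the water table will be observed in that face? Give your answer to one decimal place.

Two edge vectors: Pick A→Pick B = (-399, -209, 97.2), Pick A→Pick C = (-112, -578, -275.7).
Normal n = (Pick A→Pick B) × (Pick A→Pick C) = (113802.9, -120890.7, 207214).
So ∂z/∂x = −n_x/n_z = −0.54920 and ∂z/∂y = −n_y/n_z = 0.58341.
Unit vector along 075° is (sin 75°, cos 75°) = (0.9659, 0.2588).
Slope in that direction = a·(0.9659) + b·(0.2588) = −0.37949.
Apparent dip = arctan|0.37949| = 20.8° (true dip is 38.7°, so apparent ≤ true as expected).

20.8°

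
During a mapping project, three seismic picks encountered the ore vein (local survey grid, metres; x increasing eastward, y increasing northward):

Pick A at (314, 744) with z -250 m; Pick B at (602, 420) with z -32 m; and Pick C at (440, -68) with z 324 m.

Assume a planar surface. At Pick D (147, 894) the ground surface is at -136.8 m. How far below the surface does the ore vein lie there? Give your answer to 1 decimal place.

Let the plane be z = a·x + b·y + c.
Pick B−Pick A: 288a − 324b = 218;  Pick C−Pick A: 126a − 812b = 574.
Solving gives a = −0.04642, b = −0.71410.
Then c = -250 − a·314 − b·744 = 295.86.
At (147, 894): z_contact = −6.82 − 638.40 + 295.86 = -349.36 m.
Depth below ground = -136.8 − (-349.36) = 212.6 m.

212.6 m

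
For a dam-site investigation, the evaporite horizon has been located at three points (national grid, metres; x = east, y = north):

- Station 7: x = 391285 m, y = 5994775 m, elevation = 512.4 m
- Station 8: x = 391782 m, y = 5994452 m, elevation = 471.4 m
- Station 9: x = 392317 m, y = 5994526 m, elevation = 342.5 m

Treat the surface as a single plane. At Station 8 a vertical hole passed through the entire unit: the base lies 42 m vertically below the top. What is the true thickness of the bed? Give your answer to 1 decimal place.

Let the plane be z = a·x + b·y + c.
Station 8−Station 7: 497a − 323b = −41;  Station 9−Station 7: 1032a − 249b = −169.9.
Solving gives a = −0.21313, b = −0.20101.
|∇z| = √(a²+b²) = 0.29297, so dip δ = arctan(0.29297) = 16.33°.
True thickness = vertical thickness × cos δ = 42 × cos 16.33° = 40.3 m.

40.3 m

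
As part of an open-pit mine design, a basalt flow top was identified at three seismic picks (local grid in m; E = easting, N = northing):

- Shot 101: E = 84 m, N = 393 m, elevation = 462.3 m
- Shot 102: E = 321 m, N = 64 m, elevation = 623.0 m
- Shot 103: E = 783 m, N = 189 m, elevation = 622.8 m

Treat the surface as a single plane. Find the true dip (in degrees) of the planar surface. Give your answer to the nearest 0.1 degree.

23.0°

Let the plane be z = a·E + b·N + c.
Shot 102−Shot 101: 237a − 329b = 160.7;  Shot 103−Shot 101: 699a − 204b = 160.5.
Solving gives a = 0.11024, b = −0.40904.
Gradient magnitude |∇z| = √(a² + b²) = √(0.01215 + 0.16731) = 0.42363.
True dip = arctan(0.42363) = 23.0°, dipping toward NNW (azimuth ≈ 345°).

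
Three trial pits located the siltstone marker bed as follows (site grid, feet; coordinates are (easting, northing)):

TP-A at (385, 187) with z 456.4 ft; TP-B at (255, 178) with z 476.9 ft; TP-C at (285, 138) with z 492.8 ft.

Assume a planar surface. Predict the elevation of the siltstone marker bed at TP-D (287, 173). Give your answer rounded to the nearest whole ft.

Let the plane be z = a·E + b·N + c.
TP-B−TP-A: −130a − 9b = 20.5;  TP-C−TP-A: −100a − 49b = 36.4.
Solving gives a = −0.12375, b = −0.49031.
Then c = 456.4 − a·385 − b·187 = 595.73.
At (287, 173): z = −35.5 − 84.8 + 595.73 = 475.4 ft.

475 ft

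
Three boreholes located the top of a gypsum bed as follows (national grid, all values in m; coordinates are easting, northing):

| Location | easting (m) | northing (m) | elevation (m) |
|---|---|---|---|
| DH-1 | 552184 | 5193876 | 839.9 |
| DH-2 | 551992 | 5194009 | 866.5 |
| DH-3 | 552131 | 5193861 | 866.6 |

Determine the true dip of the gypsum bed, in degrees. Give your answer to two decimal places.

Let the plane be z = a·easting + b·northing + c.
DH-2−DH-1: −192a + 133b = 26.6;  DH-3−DH-1: −53a − 15b = 26.7.
Solving gives a = −0.39783, b = −0.37432.
Gradient magnitude |∇z| = √(a² + b²) = √(0.15827 + 0.14011) = 0.54625.
True dip = arctan(0.54625) = 28.65°, dipping toward NE (azimuth ≈ 047°).

28.65°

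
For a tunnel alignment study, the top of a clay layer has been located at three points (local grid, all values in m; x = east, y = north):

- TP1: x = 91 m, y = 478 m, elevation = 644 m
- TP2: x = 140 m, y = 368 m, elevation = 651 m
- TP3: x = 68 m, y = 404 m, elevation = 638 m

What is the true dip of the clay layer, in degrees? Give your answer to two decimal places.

Two edge vectors: TP1→TP2 = (49, -110, 7), TP1→TP3 = (-23, -74, -6).
Normal n = (TP1→TP2) × (TP1→TP3) = (1178, 133, -6156).
So ∂z/∂x = −n_x/n_z = 0.19136 and ∂z/∂y = −n_y/n_z = 0.02160.
Gradient magnitude |∇z| = √(a² + b²) = √(0.03662 + 0.00047) = 0.19257.
True dip = arctan(0.19257) = 10.90°, dipping toward W (azimuth ≈ 264°).

10.90°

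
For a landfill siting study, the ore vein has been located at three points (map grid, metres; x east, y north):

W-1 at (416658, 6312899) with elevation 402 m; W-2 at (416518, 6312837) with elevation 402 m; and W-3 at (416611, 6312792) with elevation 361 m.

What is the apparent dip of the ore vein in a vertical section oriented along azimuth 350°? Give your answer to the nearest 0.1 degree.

26.8°

Two edge vectors: W-1→W-2 = (-140, -62, 0), W-1→W-3 = (-47, -107, -41).
Normal n = (W-1→W-2) × (W-1→W-3) = (2542, -5740, 12066).
So ∂z/∂x = −n_x/n_z = −0.21067 and ∂z/∂y = −n_y/n_z = 0.47572.
Unit vector along 350° is (sin 350°, cos 350°) = (-0.1736, 0.9848).
Slope in that direction = a·(-0.1736) + b·(0.9848) = 0.50507.
Apparent dip = arctan|0.50507| = 26.8° (true dip is 27.5°, so apparent ≤ true as expected).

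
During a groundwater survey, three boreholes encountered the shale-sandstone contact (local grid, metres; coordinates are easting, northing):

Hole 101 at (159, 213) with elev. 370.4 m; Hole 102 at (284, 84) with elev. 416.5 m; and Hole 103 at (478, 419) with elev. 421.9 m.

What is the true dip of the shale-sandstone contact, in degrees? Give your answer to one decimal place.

15.2°

Let the plane be z = a·easting + b·northing + c.
Hole 102−Hole 101: 125a − 129b = 46.1;  Hole 103−Hole 101: 319a + 206b = 51.5.
Solving gives a = 0.24125, b = −0.12359.
Gradient magnitude |∇z| = √(a² + b²) = √(0.05820 + 0.01527) = 0.27107.
True dip = arctan(0.27107) = 15.2°, dipping toward WNW (azimuth ≈ 297°).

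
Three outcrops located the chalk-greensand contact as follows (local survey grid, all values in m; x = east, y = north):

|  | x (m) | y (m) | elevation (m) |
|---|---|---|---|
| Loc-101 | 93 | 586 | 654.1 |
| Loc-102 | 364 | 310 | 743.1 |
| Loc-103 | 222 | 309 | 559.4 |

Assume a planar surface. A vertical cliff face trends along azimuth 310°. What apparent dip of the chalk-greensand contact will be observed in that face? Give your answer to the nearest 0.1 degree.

Let the plane be z = a·x + b·y + c.
Loc-102−Loc-101: 271a − 276b = 89;  Loc-103−Loc-101: 129a − 277b = −94.7.
Solving gives a = 1.28703, b = 0.94125.
Unit vector along 310° is (sin 310°, cos 310°) = (-0.7660, 0.6428).
Slope in that direction = a·(-0.7660) + b·(0.6428) = −0.38090.
Apparent dip = arctan|0.38090| = 20.9° (true dip is 57.9°, so apparent ≤ true as expected).

20.9°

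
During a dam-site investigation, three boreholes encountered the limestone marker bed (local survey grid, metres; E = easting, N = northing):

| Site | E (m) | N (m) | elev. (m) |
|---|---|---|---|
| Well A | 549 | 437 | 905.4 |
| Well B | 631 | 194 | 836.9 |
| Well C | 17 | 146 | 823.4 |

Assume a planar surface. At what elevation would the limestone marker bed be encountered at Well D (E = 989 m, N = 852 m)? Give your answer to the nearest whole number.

1022 m

Let the plane be z = a·E + b·N + c.
Well B−Well A: 82a − 243b = −68.5;  Well C−Well A: −532a − 291b = −82.
Solving gives a = −0.00005, b = 0.28188.
Then c = 905.4 − a·549 − b·437 = 782.25.
At (989, 852): z = −0.0 + 240.2 + 782.25 = 1022.4 m.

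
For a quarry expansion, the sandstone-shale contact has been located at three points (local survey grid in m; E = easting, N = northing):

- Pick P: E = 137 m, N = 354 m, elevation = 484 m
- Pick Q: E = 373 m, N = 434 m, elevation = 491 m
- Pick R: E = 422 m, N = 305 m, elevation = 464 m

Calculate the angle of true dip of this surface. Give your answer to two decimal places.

Two edge vectors: Pick P→Pick Q = (236, 80, 7), Pick P→Pick R = (285, -49, -20).
Normal n = (Pick P→Pick Q) × (Pick P→Pick R) = (-1257, 6715, -34364).
So ∂z/∂E = −n_x/n_z = −0.03658 and ∂z/∂N = −n_y/n_z = 0.19541.
Gradient magnitude |∇z| = √(a² + b²) = √(0.00134 + 0.03818) = 0.19880.
True dip = arctan(0.19880) = 11.24°, dipping toward S (azimuth ≈ 169°).

11.24°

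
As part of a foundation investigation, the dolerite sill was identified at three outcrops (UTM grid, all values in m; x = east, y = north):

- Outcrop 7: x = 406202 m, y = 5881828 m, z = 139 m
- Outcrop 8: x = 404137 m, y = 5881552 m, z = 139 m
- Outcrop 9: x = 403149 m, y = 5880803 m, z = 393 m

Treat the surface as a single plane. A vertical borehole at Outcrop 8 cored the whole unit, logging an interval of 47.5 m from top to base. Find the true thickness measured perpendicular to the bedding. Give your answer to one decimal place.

Let the plane be z = a·x + b·y + c.
Outcrop 8−Outcrop 7: −2065a − 276b = 0;  Outcrop 9−Outcrop 7: −3053a − 1025b = 254.
Solving gives a = 0.05503, b = −0.41170.
|∇z| = √(a²+b²) = 0.41537, so dip δ = arctan(0.41537) = 22.56°.
True thickness = vertical thickness × cos δ = 47.5 × cos 22.56° = 43.9 m.

43.9 m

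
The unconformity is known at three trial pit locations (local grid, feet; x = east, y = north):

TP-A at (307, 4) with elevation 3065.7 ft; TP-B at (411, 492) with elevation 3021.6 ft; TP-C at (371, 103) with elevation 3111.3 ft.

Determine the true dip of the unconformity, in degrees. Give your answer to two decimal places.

52.89°

Two edge vectors: TP-A→TP-B = (104, 488, -44.1), TP-A→TP-C = (64, 99, 45.6).
Normal n = (TP-A→TP-B) × (TP-A→TP-C) = (26618.7, -7564.8, -20936).
So ∂z/∂x = −n_x/n_z = 1.27143 and ∂z/∂y = −n_y/n_z = −0.36133.
Gradient magnitude |∇z| = √(a² + b²) = √(1.61654 + 0.13056) = 1.32178.
True dip = arctan(1.32178) = 52.89°, dipping toward WNW (azimuth ≈ 286°).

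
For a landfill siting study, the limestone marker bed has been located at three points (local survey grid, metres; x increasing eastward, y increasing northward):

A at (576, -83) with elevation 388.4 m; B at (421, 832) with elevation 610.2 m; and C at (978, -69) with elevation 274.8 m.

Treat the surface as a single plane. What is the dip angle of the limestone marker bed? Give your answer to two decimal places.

19.19°

Let the plane be z = a·x + b·y + c.
B−A: −155a + 915b = 221.8;  C−A: 402a + 14b = −113.6.
Solving gives a = −0.28932, b = 0.19339.
Gradient magnitude |∇z| = √(a² + b²) = √(0.08371 + 0.03740) = 0.34801.
True dip = arctan(0.34801) = 19.19°, dipping toward SE (azimuth ≈ 124°).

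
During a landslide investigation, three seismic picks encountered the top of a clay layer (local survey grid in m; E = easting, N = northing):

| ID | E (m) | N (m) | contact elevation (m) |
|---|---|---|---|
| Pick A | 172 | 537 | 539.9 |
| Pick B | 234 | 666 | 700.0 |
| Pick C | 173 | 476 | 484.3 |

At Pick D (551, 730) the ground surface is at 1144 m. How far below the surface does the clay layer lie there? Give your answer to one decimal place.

174.7 m

Two edge vectors: Pick A→Pick B = (62, 129, 160.1), Pick A→Pick C = (1, -61, -55.6).
Normal n = (Pick A→Pick B) × (Pick A→Pick C) = (2593.7, 3607.3, -3911).
So ∂z/∂E = −n_x/n_z = 0.66318 and ∂z/∂N = −n_y/n_z = 0.92235.
Intercept c from Pick A: 539.9 − 114.07 − 495.30 = −69.47.
At (551, 730): z_contact = 365.41 + 673.31 − 69.47 = 969.26 m.
Depth below ground = 1144 − 969.26 = 174.7 m.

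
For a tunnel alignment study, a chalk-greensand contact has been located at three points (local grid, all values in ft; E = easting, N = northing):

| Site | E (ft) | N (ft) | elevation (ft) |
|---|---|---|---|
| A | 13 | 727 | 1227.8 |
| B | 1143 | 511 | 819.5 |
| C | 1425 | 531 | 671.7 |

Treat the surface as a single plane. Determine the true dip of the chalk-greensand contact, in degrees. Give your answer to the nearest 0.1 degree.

38.1°

Let the plane be z = a·E + b·N + c.
B−A: 1130a − 216b = −408.3;  C−A: 1412a − 196b = −556.1.
Solving gives a = −0.48006, b = −0.62115.
Gradient magnitude |∇z| = √(a² + b²) = √(0.23046 + 0.38583) = 0.78504.
True dip = arctan(0.78504) = 38.1°, dipping toward NE (azimuth ≈ 038°).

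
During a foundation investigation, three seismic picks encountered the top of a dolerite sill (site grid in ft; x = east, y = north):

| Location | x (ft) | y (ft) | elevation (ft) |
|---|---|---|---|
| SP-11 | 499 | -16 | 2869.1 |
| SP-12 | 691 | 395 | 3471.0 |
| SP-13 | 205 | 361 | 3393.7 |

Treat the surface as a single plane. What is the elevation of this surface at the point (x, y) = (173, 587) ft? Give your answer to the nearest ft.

Two edge vectors: SP-11→SP-12 = (192, 411, 601.9), SP-11→SP-13 = (-294, 377, 524.6).
Normal n = (SP-11→SP-12) × (SP-11→SP-13) = (-11305.7, -277681.8, 193218).
So ∂z/∂x = −n_x/n_z = 0.05851 and ∂z/∂y = −n_y/n_z = 1.43714.
Intercept c from SP-11: 2869.1 − 29.20 + 22.99 = 2862.90.
At (173, 587): z = 10.1 + 843.6 + 2862.90 = 3716.6 ft.

3717 ft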